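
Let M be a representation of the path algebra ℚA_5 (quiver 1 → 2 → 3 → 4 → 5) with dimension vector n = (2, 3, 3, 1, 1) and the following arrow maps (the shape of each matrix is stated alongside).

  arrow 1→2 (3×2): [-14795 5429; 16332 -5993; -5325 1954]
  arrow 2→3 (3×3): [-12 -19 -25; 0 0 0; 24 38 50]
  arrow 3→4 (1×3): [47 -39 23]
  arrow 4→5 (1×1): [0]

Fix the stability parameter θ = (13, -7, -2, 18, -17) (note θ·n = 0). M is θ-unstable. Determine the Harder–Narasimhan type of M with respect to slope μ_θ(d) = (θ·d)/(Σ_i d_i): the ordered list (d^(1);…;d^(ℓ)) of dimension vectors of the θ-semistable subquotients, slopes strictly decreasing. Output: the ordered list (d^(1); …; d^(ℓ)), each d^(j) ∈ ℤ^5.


Via rank(M_{q-1}∘⋯∘M_p): M ≅ I[1,2], I[1,4], I[2,2], I[3,3]^2, I[5,5].
μ_θ-semistable layers: μ^(1)=18; μ^(2)=3; μ^(3)=4/3; μ^(4)=-2; μ^(5)=-7; μ^(6)=-17

((0, 0, 0, 1, 0); (1, 1, 0, 0, 0); (1, 1, 1, 0, 0); (0, 0, 2, 0, 0); (0, 1, 0, 0, 0); (0, 0, 0, 0, 1))


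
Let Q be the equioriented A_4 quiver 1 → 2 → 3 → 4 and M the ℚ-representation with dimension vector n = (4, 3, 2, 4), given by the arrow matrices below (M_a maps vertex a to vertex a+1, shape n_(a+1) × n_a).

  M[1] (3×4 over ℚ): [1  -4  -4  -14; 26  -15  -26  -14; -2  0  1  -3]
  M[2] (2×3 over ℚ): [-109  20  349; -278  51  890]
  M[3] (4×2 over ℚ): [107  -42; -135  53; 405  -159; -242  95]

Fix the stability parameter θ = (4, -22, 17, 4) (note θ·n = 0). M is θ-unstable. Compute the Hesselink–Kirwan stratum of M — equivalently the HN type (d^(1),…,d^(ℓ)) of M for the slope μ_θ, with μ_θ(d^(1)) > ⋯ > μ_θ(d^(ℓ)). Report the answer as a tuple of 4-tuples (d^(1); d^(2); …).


Interval decomposition of M: I[1,1], I[1,2], I[1,4]^2, I[4,4]^2.
HN type (ℓ=3): μ^(1)=21/2; μ^(2)=4; μ^(3)=-9

((0, 0, 2, 2); (1, 0, 0, 2); (3, 3, 0, 0))


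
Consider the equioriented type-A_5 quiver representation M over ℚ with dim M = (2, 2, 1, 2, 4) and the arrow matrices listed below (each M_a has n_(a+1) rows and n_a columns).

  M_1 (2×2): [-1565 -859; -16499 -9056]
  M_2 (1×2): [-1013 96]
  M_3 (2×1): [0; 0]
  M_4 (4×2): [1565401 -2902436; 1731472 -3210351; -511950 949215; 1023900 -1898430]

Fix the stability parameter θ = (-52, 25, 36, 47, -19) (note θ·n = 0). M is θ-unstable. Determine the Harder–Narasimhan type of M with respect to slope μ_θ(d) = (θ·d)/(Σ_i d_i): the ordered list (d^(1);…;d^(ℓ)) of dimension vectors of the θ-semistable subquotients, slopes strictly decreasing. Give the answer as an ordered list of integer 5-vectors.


Via rank(M_{q-1}∘⋯∘M_p): M ≅ I[1,2], I[1,3], I[4,5]^2, I[5,5]^2.
μ_θ-semistable layers: μ^(1)=36; μ^(2)=25; μ^(3)=14; μ^(4)=-19; μ^(5)=-52

((0, 0, 1, 0, 0); (0, 2, 0, 0, 0); (0, 0, 0, 2, 2); (0, 0, 0, 0, 2); (2, 0, 0, 0, 0))


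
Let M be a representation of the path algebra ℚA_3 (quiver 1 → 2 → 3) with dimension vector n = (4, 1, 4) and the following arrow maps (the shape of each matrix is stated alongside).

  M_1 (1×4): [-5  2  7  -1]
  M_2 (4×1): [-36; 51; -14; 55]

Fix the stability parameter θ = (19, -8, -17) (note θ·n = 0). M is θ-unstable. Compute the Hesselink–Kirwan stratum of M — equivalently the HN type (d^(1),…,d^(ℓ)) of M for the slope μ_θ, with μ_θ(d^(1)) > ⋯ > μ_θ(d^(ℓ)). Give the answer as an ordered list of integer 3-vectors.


Via rank(M_{q-1}∘⋯∘M_p): M ≅ I[1,1]^3, I[1,3], I[3,3]^3.
μ_θ-semistable layers: μ^(1)=19; μ^(2)=-2; μ^(3)=-17

((3, 0, 0); (1, 1, 1); (0, 0, 3))


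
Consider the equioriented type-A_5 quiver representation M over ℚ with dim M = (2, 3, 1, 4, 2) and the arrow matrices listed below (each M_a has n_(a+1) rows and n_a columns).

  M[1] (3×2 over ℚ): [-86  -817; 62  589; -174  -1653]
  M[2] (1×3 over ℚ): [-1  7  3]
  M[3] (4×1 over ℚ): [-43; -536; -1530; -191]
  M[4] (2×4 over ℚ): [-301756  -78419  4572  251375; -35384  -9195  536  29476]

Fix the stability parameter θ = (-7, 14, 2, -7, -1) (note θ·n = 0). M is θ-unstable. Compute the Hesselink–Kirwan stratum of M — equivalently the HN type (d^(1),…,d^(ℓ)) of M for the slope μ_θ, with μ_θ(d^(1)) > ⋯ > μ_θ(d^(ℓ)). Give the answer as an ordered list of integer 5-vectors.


Via rank(M_{q-1}∘⋯∘M_p): M ≅ I[1,1], I[1,5], I[2,2]^2, I[4,4]^2, I[4,5].
μ_θ-semistable layers: μ^(1)=14; μ^(2)=2; μ^(3)=-1; μ^(4)=-7

((0, 2, 0, 0, 0); (0, 1, 1, 1, 1); (0, 0, 0, 0, 1); (2, 0, 0, 3, 0))


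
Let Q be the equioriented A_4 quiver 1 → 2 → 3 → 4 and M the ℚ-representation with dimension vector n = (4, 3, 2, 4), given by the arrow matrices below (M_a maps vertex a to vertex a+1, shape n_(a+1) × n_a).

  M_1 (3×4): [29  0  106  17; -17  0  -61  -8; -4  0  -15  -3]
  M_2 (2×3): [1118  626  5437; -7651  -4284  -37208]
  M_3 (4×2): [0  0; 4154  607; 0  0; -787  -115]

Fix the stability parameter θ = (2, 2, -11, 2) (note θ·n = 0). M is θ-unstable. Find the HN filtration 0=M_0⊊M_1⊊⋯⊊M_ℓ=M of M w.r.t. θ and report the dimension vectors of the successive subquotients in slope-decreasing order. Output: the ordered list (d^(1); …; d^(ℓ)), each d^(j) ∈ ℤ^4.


Via rank(M_{q-1}∘⋯∘M_p): M ≅ I[1,1]^2, I[1,4]^2, I[2,2], I[4,4]^2.
μ_θ-semistable layers: μ^(1)=2; μ^(2)=-7/3

((2, 1, 0, 4); (2, 2, 2, 0))


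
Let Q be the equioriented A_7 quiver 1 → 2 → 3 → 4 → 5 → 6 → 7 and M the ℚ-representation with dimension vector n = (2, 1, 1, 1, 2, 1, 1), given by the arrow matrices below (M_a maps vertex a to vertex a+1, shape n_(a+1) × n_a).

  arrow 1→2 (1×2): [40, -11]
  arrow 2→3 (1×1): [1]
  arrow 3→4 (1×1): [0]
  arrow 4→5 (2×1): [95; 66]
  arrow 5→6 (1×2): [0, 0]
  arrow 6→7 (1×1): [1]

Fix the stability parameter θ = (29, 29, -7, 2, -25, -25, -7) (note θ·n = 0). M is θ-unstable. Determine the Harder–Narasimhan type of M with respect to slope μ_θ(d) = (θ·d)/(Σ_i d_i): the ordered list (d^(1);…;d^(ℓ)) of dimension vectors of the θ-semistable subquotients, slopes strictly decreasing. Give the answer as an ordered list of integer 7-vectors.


Barcode: M ≅ I[1,1], I[1,3], I[4,5], I[5,5], I[6,7]. HN layers by μ_θ (5 steps, strictly decreasing):
  μ^(1)=29; μ^(2)=17; μ^(3)=-7; μ^(4)=-23/2; μ^(5)=-25

((1, 0, 0, 0, 0, 0, 0); (1, 1, 1, 0, 0, 0, 0); (0, 0, 0, 0, 0, 0, 1); (0, 0, 0, 1, 1, 0, 0); (0, 0, 0, 0, 1, 1, 0))


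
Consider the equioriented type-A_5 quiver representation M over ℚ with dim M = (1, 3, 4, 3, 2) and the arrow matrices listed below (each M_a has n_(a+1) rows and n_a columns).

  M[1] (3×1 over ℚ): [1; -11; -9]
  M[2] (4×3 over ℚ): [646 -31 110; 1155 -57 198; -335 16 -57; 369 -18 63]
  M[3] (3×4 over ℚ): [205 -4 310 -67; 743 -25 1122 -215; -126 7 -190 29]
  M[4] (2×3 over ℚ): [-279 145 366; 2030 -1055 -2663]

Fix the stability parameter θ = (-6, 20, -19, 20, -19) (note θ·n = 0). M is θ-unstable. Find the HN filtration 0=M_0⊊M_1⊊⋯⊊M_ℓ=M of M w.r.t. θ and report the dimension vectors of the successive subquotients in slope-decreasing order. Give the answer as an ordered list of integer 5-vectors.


Interval decomposition of M: I[1,5], I[2,4], I[2,5], I[3,3].
HN type (ℓ=4): μ^(1)=20; μ^(2)=1/2; μ^(3)=-6; μ^(4)=-19

((0, 0, 0, 1, 0); (0, 3, 3, 2, 2); (1, 0, 0, 0, 0); (0, 0, 1, 0, 0))


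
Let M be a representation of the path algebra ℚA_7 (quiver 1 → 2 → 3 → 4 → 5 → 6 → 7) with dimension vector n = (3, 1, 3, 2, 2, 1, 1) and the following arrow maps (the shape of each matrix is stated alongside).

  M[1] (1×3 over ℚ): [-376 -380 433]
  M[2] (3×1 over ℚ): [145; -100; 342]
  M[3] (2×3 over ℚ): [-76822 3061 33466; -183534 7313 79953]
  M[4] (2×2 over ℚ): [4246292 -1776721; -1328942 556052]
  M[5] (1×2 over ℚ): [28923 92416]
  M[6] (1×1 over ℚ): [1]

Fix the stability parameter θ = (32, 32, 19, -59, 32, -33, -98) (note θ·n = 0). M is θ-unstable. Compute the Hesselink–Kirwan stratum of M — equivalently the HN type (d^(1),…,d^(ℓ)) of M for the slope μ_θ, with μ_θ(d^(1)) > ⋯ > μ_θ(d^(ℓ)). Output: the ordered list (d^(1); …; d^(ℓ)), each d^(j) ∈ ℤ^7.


Interval decomposition of M: I[1,1]^2, I[1,7], I[3,3], I[3,5].
HN type (ℓ=4): μ^(1)=32; μ^(2)=19; μ^(3)=-75/7; μ^(4)=-20

((2, 0, 0, 0, 1, 0, 0); (0, 0, 1, 0, 0, 0, 0); (1, 1, 1, 1, 1, 1, 1); (0, 0, 1, 1, 0, 0, 0))


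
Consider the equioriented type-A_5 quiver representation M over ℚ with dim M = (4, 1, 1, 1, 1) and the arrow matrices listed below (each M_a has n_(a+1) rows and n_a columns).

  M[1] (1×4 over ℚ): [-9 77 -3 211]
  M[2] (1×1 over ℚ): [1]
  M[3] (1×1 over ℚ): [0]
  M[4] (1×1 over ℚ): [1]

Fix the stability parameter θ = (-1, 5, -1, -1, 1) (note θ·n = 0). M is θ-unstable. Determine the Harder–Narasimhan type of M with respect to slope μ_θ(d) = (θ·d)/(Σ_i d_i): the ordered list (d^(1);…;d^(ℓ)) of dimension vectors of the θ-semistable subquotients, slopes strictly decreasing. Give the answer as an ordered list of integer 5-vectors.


Barcode: M ≅ I[1,1]^3, I[1,3], I[4,5]. HN layers by μ_θ (3 steps, strictly decreasing):
  μ^(1)=2; μ^(2)=1; μ^(3)=-1

((0, 1, 1, 0, 0); (0, 0, 0, 0, 1); (4, 0, 0, 1, 0))


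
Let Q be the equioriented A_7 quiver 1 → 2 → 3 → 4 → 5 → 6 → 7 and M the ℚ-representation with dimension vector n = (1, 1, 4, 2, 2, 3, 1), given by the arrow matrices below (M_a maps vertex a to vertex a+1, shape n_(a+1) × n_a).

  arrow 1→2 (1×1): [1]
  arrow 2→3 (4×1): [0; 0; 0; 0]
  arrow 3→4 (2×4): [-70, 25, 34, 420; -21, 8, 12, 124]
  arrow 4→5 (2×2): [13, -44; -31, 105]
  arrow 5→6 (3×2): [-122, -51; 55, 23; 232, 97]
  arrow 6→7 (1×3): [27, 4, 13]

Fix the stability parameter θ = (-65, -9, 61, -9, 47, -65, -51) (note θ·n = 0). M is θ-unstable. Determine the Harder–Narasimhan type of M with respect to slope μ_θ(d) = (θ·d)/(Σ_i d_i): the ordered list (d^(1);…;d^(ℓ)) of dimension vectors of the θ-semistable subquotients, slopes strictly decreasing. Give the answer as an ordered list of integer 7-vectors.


Interval decomposition of M: I[1,2], I[3,3]^2, I[3,6], I[3,7], I[6,6].
HN type (ℓ=5): μ^(1)=61; μ^(2)=17/2; μ^(3)=-17/5; μ^(4)=-9; μ^(5)=-65

((0, 0, 2, 0, 0, 0, 0); (0, 0, 1, 1, 1, 1, 0); (0, 0, 1, 1, 1, 1, 1); (0, 1, 0, 0, 0, 0, 0); (1, 0, 0, 0, 0, 1, 0))


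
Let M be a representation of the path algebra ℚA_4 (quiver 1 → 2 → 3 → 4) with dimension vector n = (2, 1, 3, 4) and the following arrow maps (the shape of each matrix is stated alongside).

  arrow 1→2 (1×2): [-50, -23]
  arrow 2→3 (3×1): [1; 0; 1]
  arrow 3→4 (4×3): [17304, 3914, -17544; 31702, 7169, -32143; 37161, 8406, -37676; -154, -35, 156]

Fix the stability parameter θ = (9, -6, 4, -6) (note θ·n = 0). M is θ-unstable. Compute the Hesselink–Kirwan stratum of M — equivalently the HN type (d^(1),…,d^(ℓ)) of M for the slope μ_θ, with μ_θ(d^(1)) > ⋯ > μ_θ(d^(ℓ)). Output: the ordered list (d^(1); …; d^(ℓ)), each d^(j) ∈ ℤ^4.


Barcode: M ≅ I[1,1], I[1,4], I[3,4]^2, I[4,4]. HN layers by μ_θ (4 steps, strictly decreasing):
  μ^(1)=9; μ^(2)=1/4; μ^(3)=-1; μ^(4)=-6

((1, 0, 0, 0); (1, 1, 1, 1); (0, 0, 2, 2); (0, 0, 0, 1))


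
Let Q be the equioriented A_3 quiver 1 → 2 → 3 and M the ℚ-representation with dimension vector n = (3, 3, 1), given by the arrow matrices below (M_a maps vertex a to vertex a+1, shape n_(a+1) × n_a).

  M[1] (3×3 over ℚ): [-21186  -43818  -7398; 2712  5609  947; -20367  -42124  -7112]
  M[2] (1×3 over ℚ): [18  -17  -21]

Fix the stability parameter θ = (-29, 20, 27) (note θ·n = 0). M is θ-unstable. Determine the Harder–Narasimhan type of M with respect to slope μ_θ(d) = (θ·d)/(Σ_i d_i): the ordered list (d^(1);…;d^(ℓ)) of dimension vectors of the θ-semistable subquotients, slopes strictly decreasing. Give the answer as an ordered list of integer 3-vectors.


Via rank(M_{q-1}∘⋯∘M_p): M ≅ I[1,1], I[1,2], I[1,3], I[2,2].
μ_θ-semistable layers: μ^(1)=27; μ^(2)=20; μ^(3)=-29

((0, 0, 1); (0, 3, 0); (3, 0, 0))


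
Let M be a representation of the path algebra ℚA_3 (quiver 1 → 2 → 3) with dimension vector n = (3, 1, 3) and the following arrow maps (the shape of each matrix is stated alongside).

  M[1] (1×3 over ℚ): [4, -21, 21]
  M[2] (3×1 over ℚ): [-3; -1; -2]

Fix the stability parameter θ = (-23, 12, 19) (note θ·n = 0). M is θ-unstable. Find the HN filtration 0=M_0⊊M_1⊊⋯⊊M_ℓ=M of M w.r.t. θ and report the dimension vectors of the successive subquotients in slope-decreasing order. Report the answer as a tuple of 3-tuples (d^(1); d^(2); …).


Via rank(M_{q-1}∘⋯∘M_p): M ≅ I[1,1]^2, I[1,3], I[3,3]^2.
μ_θ-semistable layers: μ^(1)=19; μ^(2)=12; μ^(3)=-23

((0, 0, 3); (0, 1, 0); (3, 0, 0))


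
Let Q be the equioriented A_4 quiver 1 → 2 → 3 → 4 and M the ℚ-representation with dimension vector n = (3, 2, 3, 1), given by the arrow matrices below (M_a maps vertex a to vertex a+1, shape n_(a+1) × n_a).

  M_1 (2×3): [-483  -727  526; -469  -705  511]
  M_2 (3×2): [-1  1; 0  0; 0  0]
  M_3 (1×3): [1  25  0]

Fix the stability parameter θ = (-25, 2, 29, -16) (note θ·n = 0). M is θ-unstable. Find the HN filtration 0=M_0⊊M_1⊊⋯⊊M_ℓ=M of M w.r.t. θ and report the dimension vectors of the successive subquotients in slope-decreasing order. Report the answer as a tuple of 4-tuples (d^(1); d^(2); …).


Interval decomposition of M: I[1,1], I[1,2], I[1,4], I[3,3]^2.
HN type (ℓ=4): μ^(1)=29; μ^(2)=13/2; μ^(3)=2; μ^(4)=-25

((0, 0, 2, 0); (0, 0, 1, 1); (0, 2, 0, 0); (3, 0, 0, 0))


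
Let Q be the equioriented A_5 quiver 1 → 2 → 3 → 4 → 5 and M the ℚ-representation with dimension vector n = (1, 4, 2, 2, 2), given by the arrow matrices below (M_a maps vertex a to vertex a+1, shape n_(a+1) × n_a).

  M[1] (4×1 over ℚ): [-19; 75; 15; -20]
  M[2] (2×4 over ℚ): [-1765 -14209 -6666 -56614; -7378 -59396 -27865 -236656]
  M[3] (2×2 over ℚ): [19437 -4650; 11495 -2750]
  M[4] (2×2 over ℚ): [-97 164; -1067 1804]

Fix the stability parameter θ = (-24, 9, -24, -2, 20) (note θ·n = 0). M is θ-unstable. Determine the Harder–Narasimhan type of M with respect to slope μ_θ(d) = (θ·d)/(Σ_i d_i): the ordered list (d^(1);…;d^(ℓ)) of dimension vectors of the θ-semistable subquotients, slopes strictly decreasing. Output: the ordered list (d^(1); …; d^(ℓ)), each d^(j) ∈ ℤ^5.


Via rank(M_{q-1}∘⋯∘M_p): M ≅ I[1,3], I[2,2]^2, I[2,5], I[4,4], I[5,5].
μ_θ-semistable layers: μ^(1)=20; μ^(2)=9; μ^(3)=-2; μ^(4)=-15/2; μ^(5)=-24

((0, 0, 0, 0, 2); (0, 2, 0, 0, 0); (0, 0, 0, 2, 0); (0, 2, 2, 0, 0); (1, 0, 0, 0, 0))


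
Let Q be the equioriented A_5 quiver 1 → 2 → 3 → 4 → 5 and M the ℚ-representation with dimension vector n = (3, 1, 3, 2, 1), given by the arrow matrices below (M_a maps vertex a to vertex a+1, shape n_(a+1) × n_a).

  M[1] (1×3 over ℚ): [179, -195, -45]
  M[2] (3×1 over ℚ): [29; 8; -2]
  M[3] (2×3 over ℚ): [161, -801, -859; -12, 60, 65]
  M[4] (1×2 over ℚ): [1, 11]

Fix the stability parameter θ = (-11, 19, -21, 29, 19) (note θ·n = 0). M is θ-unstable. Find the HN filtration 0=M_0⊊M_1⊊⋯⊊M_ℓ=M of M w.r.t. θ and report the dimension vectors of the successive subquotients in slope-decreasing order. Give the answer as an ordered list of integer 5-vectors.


Via rank(M_{q-1}∘⋯∘M_p): M ≅ I[1,1]^2, I[1,5], I[3,3], I[3,4].
μ_θ-semistable layers: μ^(1)=29; μ^(2)=24; μ^(3)=-1; μ^(4)=-11; μ^(5)=-21

((0, 0, 0, 1, 0); (0, 0, 0, 1, 1); (0, 1, 1, 0, 0); (3, 0, 0, 0, 0); (0, 0, 2, 0, 0))


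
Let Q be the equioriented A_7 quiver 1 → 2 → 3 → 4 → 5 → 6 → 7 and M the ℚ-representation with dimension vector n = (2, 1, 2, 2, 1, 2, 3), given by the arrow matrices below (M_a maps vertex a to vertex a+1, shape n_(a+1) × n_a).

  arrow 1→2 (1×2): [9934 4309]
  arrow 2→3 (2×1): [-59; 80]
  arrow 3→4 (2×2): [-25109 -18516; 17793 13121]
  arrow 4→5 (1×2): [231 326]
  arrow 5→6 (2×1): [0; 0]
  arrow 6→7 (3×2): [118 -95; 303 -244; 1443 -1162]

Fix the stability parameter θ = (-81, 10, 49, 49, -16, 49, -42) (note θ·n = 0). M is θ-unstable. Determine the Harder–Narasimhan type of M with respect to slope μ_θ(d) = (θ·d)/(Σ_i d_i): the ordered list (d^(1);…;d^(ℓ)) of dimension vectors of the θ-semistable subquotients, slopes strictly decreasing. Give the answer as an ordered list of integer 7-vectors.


Interval decomposition of M: I[1,1], I[1,5], I[3,4], I[6,7]^2, I[7,7].
HN type (ℓ=6): μ^(1)=49; μ^(2)=82/3; μ^(3)=10; μ^(4)=7/2; μ^(5)=-42; μ^(6)=-81

((0, 0, 1, 1, 0, 0, 0); (0, 0, 1, 1, 1, 0, 0); (0, 1, 0, 0, 0, 0, 0); (0, 0, 0, 0, 0, 2, 2); (0, 0, 0, 0, 0, 0, 1); (2, 0, 0, 0, 0, 0, 0))


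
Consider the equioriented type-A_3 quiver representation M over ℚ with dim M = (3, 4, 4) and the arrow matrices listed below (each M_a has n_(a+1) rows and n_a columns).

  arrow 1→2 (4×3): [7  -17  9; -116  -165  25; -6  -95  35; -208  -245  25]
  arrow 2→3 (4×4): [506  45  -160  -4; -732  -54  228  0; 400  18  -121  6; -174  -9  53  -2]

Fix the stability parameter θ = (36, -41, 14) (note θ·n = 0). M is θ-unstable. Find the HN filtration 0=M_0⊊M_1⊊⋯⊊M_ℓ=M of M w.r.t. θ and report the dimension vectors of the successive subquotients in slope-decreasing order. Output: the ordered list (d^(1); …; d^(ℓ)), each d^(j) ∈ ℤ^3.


Interval decomposition of M: I[1,1], I[1,2], I[1,3], I[2,2], I[2,3], I[3,3]^2.
HN type (ℓ=4): μ^(1)=36; μ^(2)=14; μ^(3)=-5/2; μ^(4)=-41

((1, 0, 0); (0, 0, 4); (2, 2, 0); (0, 2, 0))


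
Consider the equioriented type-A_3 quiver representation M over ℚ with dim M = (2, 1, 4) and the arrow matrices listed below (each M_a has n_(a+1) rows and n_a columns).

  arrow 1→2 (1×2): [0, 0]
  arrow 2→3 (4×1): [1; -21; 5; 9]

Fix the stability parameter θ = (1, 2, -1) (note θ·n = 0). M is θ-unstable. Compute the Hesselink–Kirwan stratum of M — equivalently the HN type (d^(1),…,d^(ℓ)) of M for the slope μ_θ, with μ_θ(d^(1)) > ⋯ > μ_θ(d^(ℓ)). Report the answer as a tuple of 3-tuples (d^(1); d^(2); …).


Barcode: M ≅ I[1,1]^2, I[2,3], I[3,3]^3. HN layers by μ_θ (3 steps, strictly decreasing):
  μ^(1)=1; μ^(2)=1/2; μ^(3)=-1

((2, 0, 0); (0, 1, 1); (0, 0, 3))


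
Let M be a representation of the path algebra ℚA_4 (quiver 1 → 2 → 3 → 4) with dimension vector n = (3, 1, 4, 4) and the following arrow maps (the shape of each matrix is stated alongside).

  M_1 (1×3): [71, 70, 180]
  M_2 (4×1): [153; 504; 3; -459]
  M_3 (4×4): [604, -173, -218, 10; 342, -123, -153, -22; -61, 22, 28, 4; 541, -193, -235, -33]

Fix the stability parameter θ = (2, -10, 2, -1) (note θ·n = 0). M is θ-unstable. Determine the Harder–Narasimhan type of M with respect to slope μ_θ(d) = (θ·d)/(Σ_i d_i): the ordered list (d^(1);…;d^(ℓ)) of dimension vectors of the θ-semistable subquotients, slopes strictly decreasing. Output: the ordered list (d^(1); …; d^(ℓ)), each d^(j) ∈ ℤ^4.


Barcode: M ≅ I[1,1]^2, I[1,4], I[3,4]^3. HN layers by μ_θ (3 steps, strictly decreasing):
  μ^(1)=2; μ^(2)=1/2; μ^(3)=-4

((2, 0, 0, 0); (0, 0, 4, 4); (1, 1, 0, 0))


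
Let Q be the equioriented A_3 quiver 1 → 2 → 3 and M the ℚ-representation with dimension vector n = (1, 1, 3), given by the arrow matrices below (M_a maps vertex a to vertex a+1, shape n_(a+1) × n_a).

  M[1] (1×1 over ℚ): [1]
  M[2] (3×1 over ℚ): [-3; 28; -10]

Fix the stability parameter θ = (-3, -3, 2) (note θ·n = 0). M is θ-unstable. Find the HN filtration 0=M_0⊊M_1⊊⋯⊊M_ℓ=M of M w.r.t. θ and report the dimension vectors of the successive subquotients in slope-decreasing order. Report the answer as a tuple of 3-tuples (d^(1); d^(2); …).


Via rank(M_{q-1}∘⋯∘M_p): M ≅ I[1,3], I[3,3]^2.
μ_θ-semistable layers: μ^(1)=2; μ^(2)=-3

((0, 0, 3); (1, 1, 0))


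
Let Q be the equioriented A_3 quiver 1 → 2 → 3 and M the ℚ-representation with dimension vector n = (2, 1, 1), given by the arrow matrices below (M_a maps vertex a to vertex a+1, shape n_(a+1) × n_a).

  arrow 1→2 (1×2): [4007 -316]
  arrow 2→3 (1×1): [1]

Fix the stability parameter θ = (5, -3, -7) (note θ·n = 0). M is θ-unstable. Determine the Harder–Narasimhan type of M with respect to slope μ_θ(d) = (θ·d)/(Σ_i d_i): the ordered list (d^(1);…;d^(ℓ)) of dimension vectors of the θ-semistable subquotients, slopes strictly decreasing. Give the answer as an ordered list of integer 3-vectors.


Interval decomposition of M: I[1,1], I[1,3].
HN type (ℓ=2): μ^(1)=5; μ^(2)=-5/3

((1, 0, 0); (1, 1, 1))


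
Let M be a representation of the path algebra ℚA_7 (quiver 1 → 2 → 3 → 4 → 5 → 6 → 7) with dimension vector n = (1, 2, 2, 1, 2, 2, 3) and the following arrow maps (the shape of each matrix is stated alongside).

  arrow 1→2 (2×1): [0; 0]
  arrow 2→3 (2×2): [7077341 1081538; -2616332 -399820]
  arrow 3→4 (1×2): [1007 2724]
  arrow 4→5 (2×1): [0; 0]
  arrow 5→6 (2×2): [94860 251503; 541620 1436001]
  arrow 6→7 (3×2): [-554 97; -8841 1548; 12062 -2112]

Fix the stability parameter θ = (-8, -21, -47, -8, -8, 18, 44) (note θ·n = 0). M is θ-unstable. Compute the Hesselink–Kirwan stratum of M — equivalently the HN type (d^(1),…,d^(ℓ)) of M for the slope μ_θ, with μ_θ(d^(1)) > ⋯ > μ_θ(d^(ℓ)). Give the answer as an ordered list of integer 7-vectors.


Barcode: M ≅ I[1,1], I[2,3], I[2,4], I[5,5], I[5,7], I[6,7], I[7,7]. HN layers by μ_θ (4 steps, strictly decreasing):
  μ^(1)=44; μ^(2)=18; μ^(3)=-8; μ^(4)=-34

((0, 0, 0, 0, 0, 0, 3); (0, 0, 0, 0, 0, 2, 0); (1, 0, 0, 1, 2, 0, 0); (0, 2, 2, 0, 0, 0, 0))


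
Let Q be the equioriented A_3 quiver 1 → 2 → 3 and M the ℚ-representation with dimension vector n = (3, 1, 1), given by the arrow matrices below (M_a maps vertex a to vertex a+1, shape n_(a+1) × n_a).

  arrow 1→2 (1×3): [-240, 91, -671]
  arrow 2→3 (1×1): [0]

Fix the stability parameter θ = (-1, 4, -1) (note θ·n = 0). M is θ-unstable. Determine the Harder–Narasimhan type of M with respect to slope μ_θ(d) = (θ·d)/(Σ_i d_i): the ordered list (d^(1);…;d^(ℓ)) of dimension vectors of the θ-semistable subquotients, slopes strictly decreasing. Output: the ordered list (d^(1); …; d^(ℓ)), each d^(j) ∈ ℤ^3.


Via rank(M_{q-1}∘⋯∘M_p): M ≅ I[1,1]^2, I[1,2], I[3,3].
μ_θ-semistable layers: μ^(1)=4; μ^(2)=-1

((0, 1, 0); (3, 0, 1))


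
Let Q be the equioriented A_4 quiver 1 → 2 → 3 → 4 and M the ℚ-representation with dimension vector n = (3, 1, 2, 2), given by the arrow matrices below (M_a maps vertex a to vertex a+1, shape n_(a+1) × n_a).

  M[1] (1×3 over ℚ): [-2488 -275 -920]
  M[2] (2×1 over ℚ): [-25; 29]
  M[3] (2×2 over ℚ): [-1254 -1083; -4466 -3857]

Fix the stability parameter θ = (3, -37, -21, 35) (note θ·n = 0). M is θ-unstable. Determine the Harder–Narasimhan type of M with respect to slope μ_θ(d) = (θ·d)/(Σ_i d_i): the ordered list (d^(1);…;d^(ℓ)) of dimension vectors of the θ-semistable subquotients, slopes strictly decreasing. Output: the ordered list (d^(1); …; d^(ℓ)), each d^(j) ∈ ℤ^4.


Barcode: M ≅ I[1,1]^2, I[1,4], I[3,3], I[4,4]. HN layers by μ_θ (4 steps, strictly decreasing):
  μ^(1)=35; μ^(2)=3; μ^(3)=-55/3; μ^(4)=-21

((0, 0, 0, 2); (2, 0, 0, 0); (1, 1, 1, 0); (0, 0, 1, 0))


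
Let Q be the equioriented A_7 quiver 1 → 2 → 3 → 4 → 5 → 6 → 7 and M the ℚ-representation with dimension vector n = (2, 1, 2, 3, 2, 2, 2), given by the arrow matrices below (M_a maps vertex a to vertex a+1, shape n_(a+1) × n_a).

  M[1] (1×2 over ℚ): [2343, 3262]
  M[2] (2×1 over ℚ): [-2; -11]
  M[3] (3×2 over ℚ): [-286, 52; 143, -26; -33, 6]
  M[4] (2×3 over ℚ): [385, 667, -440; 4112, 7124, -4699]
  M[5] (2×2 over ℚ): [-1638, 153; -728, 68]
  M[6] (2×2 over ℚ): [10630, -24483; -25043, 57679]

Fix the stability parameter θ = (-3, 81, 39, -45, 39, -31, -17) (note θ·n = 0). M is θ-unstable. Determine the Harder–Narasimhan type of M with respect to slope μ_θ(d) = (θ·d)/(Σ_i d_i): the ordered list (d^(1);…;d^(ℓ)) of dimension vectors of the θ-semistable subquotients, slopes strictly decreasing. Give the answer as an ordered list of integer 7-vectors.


Barcode: M ≅ I[1,1], I[1,3], I[3,7], I[4,4], I[4,5], I[6,7]. HN layers by μ_θ (6 steps, strictly decreasing):
  μ^(1)=60; μ^(2)=39; μ^(3)=-3; μ^(4)=-17; μ^(5)=-31; μ^(6)=-45

((0, 1, 1, 0, 0, 0, 0); (0, 0, 0, 0, 1, 0, 0); (2, 0, 1, 1, 1, 1, 1); (0, 0, 0, 0, 0, 0, 1); (0, 0, 0, 0, 0, 1, 0); (0, 0, 0, 2, 0, 0, 0))


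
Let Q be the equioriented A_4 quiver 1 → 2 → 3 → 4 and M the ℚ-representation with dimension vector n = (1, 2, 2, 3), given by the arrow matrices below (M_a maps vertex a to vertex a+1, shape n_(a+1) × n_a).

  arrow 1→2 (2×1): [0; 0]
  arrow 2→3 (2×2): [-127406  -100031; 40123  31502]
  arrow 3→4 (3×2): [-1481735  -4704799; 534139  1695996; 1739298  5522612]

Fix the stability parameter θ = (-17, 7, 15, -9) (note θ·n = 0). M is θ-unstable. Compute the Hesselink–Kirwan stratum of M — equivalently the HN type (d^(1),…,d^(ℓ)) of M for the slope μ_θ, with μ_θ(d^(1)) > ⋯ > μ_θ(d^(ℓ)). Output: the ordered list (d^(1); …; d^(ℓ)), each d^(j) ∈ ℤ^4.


Barcode: M ≅ I[1,1], I[2,4]^2, I[4,4]. HN layers by μ_θ (3 steps, strictly decreasing):
  μ^(1)=13/3; μ^(2)=-9; μ^(3)=-17

((0, 2, 2, 2); (0, 0, 0, 1); (1, 0, 0, 0))


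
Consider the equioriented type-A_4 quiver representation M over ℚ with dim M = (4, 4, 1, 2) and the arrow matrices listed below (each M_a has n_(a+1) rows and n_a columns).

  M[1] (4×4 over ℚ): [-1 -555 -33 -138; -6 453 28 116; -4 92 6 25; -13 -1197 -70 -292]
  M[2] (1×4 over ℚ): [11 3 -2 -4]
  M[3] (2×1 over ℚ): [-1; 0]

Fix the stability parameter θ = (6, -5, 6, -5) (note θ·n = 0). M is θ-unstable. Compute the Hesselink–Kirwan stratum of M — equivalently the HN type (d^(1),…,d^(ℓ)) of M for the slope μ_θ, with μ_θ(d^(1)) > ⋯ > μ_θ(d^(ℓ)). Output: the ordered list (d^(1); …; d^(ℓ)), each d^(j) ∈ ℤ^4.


Via rank(M_{q-1}∘⋯∘M_p): M ≅ I[1,2]^3, I[1,4], I[4,4].
μ_θ-semistable layers: μ^(1)=1/2; μ^(2)=-5

((4, 4, 1, 1); (0, 0, 0, 1))


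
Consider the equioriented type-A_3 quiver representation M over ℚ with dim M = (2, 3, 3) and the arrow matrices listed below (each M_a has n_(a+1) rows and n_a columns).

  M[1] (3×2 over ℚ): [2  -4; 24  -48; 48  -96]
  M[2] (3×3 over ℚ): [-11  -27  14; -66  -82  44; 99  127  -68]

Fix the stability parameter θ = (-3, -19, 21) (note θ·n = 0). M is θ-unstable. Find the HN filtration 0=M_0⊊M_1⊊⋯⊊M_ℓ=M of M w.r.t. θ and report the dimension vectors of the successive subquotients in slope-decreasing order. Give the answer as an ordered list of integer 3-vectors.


Interval decomposition of M: I[1,1], I[1,3], I[2,2], I[2,3], I[3,3].
HN type (ℓ=4): μ^(1)=21; μ^(2)=-3; μ^(3)=-11; μ^(4)=-19

((0, 0, 3); (1, 0, 0); (1, 1, 0); (0, 2, 0))


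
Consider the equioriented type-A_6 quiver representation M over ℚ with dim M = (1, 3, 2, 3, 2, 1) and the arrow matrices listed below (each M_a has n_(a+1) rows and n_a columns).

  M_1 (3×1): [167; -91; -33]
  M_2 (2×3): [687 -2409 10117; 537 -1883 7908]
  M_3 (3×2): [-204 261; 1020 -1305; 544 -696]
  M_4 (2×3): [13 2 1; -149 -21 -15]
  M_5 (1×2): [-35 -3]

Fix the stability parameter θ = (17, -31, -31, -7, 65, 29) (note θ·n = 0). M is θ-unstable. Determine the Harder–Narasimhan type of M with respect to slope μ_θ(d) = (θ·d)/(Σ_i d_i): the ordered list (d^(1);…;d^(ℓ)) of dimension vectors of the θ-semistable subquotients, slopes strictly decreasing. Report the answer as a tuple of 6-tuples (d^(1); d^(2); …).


Interval decomposition of M: I[1,3], I[2,2], I[2,6], I[4,4], I[4,5].
HN type (ℓ=5): μ^(1)=65; μ^(2)=47; μ^(3)=-7; μ^(4)=-15; μ^(5)=-31

((0, 0, 0, 0, 1, 0); (0, 0, 0, 0, 1, 1); (0, 0, 0, 3, 0, 0); (1, 1, 1, 0, 0, 0); (0, 2, 1, 0, 0, 0))


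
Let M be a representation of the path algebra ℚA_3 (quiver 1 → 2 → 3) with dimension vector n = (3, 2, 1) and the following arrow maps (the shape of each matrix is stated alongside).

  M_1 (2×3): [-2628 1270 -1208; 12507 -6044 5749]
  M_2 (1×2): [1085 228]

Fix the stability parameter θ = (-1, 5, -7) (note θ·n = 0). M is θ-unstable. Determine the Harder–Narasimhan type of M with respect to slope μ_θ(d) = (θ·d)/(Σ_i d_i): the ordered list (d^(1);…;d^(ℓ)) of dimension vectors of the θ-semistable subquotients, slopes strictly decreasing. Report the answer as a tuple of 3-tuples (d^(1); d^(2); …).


Barcode: M ≅ I[1,1], I[1,2], I[1,3]. HN layers by μ_θ (2 steps, strictly decreasing):
  μ^(1)=5; μ^(2)=-1

((0, 1, 0); (3, 1, 1))


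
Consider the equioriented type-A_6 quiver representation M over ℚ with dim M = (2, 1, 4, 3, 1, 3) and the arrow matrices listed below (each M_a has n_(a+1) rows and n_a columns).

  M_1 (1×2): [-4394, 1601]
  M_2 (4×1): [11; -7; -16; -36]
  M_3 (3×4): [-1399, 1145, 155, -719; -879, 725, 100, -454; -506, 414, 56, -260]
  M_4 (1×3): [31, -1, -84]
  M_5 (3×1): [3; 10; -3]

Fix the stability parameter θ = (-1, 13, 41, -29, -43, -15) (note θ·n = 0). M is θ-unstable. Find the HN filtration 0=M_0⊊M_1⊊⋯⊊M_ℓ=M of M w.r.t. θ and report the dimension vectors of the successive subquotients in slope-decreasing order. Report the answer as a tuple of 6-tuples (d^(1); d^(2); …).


Interval decomposition of M: I[1,1], I[1,3], I[3,3], I[3,4], I[3,6], I[4,4], I[6,6]^2.
HN type (ℓ=7): μ^(1)=41; μ^(2)=13; μ^(3)=6; μ^(4)=-1; μ^(5)=-23/2; μ^(6)=-15; μ^(7)=-29

((0, 0, 2, 0, 0, 0); (0, 1, 0, 0, 0, 0); (0, 0, 1, 1, 0, 0); (2, 0, 0, 0, 0, 0); (0, 0, 1, 1, 1, 1); (0, 0, 0, 0, 0, 2); (0, 0, 0, 1, 0, 0))


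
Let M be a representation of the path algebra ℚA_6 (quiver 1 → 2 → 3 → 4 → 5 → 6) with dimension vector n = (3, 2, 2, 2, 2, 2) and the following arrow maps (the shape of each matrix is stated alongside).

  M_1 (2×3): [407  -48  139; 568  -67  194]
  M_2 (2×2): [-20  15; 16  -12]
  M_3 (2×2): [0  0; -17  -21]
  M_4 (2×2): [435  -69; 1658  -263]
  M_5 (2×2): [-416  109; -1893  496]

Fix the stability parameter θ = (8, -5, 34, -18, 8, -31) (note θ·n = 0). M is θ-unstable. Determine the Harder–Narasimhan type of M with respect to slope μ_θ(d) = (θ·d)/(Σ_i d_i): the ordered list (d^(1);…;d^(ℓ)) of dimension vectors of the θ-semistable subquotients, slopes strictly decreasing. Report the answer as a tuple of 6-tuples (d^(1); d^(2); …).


Via rank(M_{q-1}∘⋯∘M_p): M ≅ I[1,1], I[1,2], I[1,6], I[3,3], I[4,6].
μ_θ-semistable layers: μ^(1)=34; μ^(2)=8; μ^(3)=3/2; μ^(4)=-2/3; μ^(5)=-23/2; μ^(6)=-18

((0, 0, 1, 0, 0, 0); (1, 0, 0, 0, 0, 0); (1, 1, 0, 0, 0, 0); (1, 1, 1, 1, 1, 1); (0, 0, 0, 0, 1, 1); (0, 0, 0, 1, 0, 0))


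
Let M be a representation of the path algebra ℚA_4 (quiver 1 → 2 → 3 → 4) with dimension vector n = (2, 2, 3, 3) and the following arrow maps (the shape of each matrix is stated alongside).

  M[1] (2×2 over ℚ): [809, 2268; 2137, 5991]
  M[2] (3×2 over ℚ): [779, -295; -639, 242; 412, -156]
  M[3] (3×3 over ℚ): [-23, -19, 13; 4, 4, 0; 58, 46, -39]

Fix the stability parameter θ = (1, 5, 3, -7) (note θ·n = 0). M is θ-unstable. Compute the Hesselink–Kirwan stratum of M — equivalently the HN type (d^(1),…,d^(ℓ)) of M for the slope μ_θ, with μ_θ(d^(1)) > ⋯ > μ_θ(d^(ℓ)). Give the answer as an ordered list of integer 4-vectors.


Barcode: M ≅ I[1,3], I[1,4], I[3,4], I[4,4]. HN layers by μ_θ (5 steps, strictly decreasing):
  μ^(1)=4; μ^(2)=1; μ^(3)=1/2; μ^(4)=-2; μ^(5)=-7

((0, 1, 1, 0); (1, 0, 0, 0); (1, 1, 1, 1); (0, 0, 1, 1); (0, 0, 0, 1))


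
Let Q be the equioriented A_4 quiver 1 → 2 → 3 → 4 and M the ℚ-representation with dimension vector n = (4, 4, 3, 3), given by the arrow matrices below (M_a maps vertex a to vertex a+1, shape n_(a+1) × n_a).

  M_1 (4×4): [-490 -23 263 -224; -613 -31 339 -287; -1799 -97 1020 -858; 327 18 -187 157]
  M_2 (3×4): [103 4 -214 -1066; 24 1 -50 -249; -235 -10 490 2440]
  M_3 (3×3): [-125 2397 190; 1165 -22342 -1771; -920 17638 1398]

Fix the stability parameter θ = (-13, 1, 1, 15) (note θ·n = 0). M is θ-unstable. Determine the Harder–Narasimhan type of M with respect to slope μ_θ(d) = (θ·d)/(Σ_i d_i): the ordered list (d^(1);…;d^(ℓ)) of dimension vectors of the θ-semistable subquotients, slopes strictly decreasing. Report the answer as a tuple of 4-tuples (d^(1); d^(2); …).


Interval decomposition of M: I[1,2]^2, I[1,3], I[1,4], I[3,4], I[4,4].
HN type (ℓ=3): μ^(1)=15; μ^(2)=1; μ^(3)=-13

((0, 0, 0, 3); (0, 4, 3, 0); (4, 0, 0, 0))


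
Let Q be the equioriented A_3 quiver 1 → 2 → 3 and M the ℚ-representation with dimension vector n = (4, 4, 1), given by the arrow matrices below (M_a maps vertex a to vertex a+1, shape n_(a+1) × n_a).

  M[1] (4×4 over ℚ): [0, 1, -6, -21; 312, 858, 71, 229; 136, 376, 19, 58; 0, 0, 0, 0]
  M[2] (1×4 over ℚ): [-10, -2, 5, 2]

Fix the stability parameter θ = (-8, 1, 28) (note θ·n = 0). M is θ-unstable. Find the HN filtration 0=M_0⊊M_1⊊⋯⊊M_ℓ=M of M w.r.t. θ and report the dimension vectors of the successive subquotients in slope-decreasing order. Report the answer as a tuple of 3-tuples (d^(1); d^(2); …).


Via rank(M_{q-1}∘⋯∘M_p): M ≅ I[1,1], I[1,2]^2, I[1,3], I[2,2].
μ_θ-semistable layers: μ^(1)=28; μ^(2)=1; μ^(3)=-8

((0, 0, 1); (0, 4, 0); (4, 0, 0))


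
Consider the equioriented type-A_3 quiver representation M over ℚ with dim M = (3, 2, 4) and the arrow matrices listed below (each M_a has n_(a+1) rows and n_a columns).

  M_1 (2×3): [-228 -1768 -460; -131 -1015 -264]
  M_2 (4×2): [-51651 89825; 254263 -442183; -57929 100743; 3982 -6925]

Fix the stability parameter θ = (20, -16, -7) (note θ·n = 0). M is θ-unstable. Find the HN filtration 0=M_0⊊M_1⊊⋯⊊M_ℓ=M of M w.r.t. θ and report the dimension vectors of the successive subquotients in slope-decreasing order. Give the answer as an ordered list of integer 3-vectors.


Interval decomposition of M: I[1,1], I[1,3]^2, I[3,3]^2.
HN type (ℓ=3): μ^(1)=20; μ^(2)=-1; μ^(3)=-7

((1, 0, 0); (2, 2, 2); (0, 0, 2))


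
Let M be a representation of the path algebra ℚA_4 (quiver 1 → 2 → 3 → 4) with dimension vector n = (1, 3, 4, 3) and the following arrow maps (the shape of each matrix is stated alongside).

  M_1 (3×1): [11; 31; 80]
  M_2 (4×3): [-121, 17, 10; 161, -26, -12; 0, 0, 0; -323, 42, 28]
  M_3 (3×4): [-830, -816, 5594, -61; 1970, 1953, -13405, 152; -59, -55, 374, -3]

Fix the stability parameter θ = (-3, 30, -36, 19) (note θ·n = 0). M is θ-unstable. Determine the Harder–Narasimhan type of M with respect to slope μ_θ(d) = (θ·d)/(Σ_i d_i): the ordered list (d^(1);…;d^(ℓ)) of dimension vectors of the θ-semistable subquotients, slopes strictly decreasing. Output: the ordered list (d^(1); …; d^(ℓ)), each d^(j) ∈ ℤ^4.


Barcode: M ≅ I[1,4], I[2,2], I[2,4], I[3,3], I[3,4]. HN layers by μ_θ (4 steps, strictly decreasing):
  μ^(1)=30; μ^(2)=19; μ^(3)=-3; μ^(4)=-36

((0, 1, 0, 0); (0, 0, 0, 3); (1, 2, 2, 0); (0, 0, 2, 0))


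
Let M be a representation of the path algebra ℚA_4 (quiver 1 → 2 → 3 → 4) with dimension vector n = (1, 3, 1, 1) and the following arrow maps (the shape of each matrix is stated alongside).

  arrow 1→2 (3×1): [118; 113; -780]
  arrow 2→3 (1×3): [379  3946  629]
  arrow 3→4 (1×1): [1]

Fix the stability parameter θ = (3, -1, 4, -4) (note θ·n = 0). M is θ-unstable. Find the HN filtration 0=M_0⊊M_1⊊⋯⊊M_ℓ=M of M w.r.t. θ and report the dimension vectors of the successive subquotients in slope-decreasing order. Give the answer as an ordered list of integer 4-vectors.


Barcode: M ≅ I[1,2], I[2,2], I[2,4]. HN layers by μ_θ (3 steps, strictly decreasing):
  μ^(1)=1; μ^(2)=0; μ^(3)=-1

((1, 1, 0, 0); (0, 0, 1, 1); (0, 2, 0, 0))


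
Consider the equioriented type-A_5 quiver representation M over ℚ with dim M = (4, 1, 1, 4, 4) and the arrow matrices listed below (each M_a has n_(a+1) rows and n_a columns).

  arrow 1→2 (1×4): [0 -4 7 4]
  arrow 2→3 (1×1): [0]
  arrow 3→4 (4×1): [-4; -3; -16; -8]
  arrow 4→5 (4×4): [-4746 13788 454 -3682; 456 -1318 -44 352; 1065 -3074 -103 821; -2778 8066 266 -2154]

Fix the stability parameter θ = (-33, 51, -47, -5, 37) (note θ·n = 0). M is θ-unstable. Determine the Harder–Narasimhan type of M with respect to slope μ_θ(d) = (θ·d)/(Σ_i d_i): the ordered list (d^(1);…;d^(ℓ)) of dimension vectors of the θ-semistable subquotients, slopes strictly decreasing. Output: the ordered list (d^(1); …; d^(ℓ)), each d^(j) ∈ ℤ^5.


Barcode: M ≅ I[1,1]^3, I[1,2], I[3,5], I[4,4]^2, I[4,5], I[5,5]^2. HN layers by μ_θ (5 steps, strictly decreasing):
  μ^(1)=51; μ^(2)=37; μ^(3)=-5; μ^(4)=-33; μ^(5)=-47

((0, 1, 0, 0, 0); (0, 0, 0, 0, 4); (0, 0, 0, 4, 0); (4, 0, 0, 0, 0); (0, 0, 1, 0, 0))


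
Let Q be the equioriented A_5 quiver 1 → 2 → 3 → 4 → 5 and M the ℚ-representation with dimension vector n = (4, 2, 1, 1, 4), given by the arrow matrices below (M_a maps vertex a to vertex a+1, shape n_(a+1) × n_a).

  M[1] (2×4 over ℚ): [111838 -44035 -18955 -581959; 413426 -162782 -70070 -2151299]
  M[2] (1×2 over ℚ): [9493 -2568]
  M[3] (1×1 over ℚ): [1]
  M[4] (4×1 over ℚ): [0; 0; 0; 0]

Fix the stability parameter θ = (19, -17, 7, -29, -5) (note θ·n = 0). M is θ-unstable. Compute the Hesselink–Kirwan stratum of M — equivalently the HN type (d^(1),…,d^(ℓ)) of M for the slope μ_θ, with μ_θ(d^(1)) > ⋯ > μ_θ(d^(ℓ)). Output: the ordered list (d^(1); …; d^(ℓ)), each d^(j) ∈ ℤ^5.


Barcode: M ≅ I[1,1]^2, I[1,2], I[1,4], I[5,5]^4. HN layers by μ_θ (3 steps, strictly decreasing):
  μ^(1)=19; μ^(2)=1; μ^(3)=-5

((2, 0, 0, 0, 0); (1, 1, 0, 0, 0); (1, 1, 1, 1, 4))


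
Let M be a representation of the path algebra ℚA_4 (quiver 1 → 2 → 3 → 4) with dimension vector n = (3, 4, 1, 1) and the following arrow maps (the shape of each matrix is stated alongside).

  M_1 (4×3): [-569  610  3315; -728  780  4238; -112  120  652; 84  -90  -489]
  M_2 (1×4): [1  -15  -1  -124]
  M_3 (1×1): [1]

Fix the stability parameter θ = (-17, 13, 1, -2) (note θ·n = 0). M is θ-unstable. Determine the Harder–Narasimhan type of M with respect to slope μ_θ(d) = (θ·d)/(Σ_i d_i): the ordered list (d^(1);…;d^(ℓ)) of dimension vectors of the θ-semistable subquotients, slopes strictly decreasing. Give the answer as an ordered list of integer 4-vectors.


Via rank(M_{q-1}∘⋯∘M_p): M ≅ I[1,1], I[1,2], I[1,4], I[2,2]^2.
μ_θ-semistable layers: μ^(1)=13; μ^(2)=4; μ^(3)=-17

((0, 3, 0, 0); (0, 1, 1, 1); (3, 0, 0, 0))


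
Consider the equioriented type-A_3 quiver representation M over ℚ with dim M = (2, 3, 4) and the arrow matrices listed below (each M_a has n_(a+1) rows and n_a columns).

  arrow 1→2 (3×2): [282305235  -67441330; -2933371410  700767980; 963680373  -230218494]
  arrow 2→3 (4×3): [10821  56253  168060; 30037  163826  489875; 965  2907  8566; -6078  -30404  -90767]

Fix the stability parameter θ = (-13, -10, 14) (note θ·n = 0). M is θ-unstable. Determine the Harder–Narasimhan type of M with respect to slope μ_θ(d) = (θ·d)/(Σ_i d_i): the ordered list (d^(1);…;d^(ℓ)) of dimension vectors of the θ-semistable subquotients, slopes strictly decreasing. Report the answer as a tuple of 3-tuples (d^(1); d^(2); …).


Interval decomposition of M: I[1,1], I[1,3], I[2,3]^2, I[3,3].
HN type (ℓ=3): μ^(1)=14; μ^(2)=-10; μ^(3)=-13

((0, 0, 4); (0, 3, 0); (2, 0, 0))


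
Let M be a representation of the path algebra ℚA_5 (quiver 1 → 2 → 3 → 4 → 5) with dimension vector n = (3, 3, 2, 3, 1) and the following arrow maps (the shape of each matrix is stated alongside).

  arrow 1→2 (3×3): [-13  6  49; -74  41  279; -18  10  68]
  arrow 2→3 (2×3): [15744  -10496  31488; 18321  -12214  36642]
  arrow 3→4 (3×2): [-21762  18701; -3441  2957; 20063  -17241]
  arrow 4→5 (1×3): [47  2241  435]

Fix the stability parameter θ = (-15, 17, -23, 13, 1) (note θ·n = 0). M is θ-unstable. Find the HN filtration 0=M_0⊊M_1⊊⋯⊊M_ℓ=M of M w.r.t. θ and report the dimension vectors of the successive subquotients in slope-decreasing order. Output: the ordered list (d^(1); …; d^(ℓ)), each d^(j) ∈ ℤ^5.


Interval decomposition of M: I[1,2]^2, I[1,5], I[3,4], I[4,4].
HN type (ℓ=6): μ^(1)=17; μ^(2)=13; μ^(3)=7; μ^(4)=-3; μ^(5)=-15; μ^(6)=-23

((0, 2, 0, 0, 0); (0, 0, 0, 2, 0); (0, 0, 0, 1, 1); (0, 1, 1, 0, 0); (3, 0, 0, 0, 0); (0, 0, 1, 0, 0))
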